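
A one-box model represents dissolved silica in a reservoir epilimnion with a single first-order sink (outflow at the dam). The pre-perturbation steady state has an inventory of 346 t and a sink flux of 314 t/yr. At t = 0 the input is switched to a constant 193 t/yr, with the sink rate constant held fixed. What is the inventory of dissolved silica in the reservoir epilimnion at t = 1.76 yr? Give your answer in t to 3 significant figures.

240 t

τ = M₀/F₀ = 346/314 = 1.102 yr; rate constant k = 1/τ.
New steady state M_∞ = F₁/k = F₁·τ = 193 × 1.102 = 212.67 t.
M(t) = M_∞ + (M₀ − M_∞)·e^(−t/τ); t/τ = 1.76/1.102 = 1.597, so e^(−t/τ) = 0.2025.
M(t) = 212.67 + 133.3 × 0.2025 = 239.66 t.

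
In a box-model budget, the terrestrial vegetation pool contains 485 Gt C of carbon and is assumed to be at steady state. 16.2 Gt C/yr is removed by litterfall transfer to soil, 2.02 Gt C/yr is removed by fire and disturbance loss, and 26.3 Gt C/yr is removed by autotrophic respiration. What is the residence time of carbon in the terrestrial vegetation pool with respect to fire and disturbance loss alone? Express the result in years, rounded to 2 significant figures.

240 yr

Residence time with respect to a single sink: τ = M / F_sink.
τ = 485 / 2.02 = 240.1 yr.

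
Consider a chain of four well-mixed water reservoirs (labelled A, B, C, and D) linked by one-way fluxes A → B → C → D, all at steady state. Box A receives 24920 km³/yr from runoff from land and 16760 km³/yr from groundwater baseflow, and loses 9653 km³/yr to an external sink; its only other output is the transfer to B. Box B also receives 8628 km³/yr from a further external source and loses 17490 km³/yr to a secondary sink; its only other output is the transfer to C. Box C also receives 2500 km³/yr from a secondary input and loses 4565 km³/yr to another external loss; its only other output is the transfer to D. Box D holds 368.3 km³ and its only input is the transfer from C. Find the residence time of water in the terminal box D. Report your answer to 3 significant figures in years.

Box A: F(A→B) = (24920 + 16760) − 9653 = 32027 km³/yr.
Box B: F(B→C) = (32027 + 8628) − 17490 = 23165 km³/yr.
Box C: F(C→D) = (23165 + 2500) − 4565 = 21100 km³/yr.
Box D throughput = its input = 21100 km³/yr; τ = 368.3 / 21100 = 0.01745 yr.

0.0175 yr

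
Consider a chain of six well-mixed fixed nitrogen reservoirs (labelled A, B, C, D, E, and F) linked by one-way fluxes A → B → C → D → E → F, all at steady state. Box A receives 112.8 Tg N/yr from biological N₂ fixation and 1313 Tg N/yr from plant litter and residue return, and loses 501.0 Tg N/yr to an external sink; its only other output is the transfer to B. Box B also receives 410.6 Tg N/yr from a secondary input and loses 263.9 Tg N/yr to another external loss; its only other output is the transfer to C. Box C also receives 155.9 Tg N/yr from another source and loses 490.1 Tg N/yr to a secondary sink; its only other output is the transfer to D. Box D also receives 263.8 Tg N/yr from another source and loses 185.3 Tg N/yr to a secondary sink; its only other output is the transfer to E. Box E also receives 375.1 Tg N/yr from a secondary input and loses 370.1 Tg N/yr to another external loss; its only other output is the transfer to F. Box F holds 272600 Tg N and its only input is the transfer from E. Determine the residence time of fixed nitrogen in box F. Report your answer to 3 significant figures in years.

Box A: F(A→B) = (112.8 + 1313) − 501.0 = 924.80 Tg N/yr.
Box B: F(B→C) = (924.80 + 410.6) − 263.9 = 1071.5 Tg N/yr.
Box C: F(C→D) = (1071.5 + 155.9) − 490.1 = 737.30 Tg N/yr.
Box D: F(D→E) = (737.30 + 263.8) − 185.3 = 815.80 Tg N/yr.
Box E: F(E→F) = (815.80 + 375.1) − 370.1 = 820.80 Tg N/yr.
Box F throughput = its input = 820.80 Tg N/yr; τ = 272600 / 820.80 = 332.1 yr.

332 yr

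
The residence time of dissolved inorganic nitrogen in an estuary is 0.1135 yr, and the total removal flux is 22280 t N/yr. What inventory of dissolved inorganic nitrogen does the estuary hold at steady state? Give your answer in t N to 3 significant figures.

τ = M/F ⇒ M = τ × F = 0.1135 × 22280 = 2529 t N.

2530 t N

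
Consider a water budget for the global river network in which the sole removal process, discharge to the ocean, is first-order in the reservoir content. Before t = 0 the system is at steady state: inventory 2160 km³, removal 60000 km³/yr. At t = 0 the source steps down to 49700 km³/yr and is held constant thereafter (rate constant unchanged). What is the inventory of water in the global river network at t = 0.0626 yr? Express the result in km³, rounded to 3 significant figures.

1850 km³

τ = M₀/F₀ = 2160/60000 = 0.03600 yr; rate constant k = 1/τ.
New steady state M_∞ = F₁/k = F₁·τ = 49700 × 0.03600 = 1789.2 km³.
M(t) = M_∞ + (M₀ − M_∞)·e^(−t/τ); t/τ = 0.0626/0.03600 = 1.739, so e^(−t/τ) = 0.1757.
M(t) = 1789.2 + 370.8 × 0.1757 = 1854.4 km³.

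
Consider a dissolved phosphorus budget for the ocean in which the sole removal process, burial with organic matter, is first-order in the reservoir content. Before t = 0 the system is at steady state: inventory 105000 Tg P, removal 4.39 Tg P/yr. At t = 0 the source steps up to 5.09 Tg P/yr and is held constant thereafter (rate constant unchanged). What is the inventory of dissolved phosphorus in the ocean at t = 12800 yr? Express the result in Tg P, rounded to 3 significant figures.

112000 Tg P

τ = M₀/F₀ = 105000/4.39 = 23920 yr; rate constant k = 1/τ.
New steady state M_∞ = F₁/k = F₁·τ = 5.09 × 23920 = 121740 Tg P.
M(t) = M_∞ + (M₀ − M_∞)·e^(−t/τ); t/τ = 12800/23920 = 0.5352, so e^(−t/τ) = 0.5856.
M(t) = 121740 − 16740 × 0.5856 = 111940 Tg P.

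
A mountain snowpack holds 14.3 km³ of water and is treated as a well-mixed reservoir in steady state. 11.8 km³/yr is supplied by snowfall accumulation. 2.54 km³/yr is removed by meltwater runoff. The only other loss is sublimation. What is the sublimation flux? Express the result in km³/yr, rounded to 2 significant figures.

9.3 km³/yr

At steady state ΣF_in = ΣF_out.
ΣF_in = 11.800 km³/yr.
Sublimation flux = ΣF_in − (2.54) = 11.800 − 2.540 = 9.260 km³/yr.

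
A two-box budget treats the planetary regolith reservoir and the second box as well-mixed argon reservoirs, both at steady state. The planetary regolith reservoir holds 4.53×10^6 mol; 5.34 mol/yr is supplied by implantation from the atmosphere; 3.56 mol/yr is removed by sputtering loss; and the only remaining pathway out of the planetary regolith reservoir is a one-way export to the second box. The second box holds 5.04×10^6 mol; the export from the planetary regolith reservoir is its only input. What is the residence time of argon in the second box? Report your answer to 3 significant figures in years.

2.83×10^6 yr

Balance the planetary regolith reservoir: ΣF_in = 5.3400 mol/yr.
Export to the second box = ΣF_in − (3.56) = 1.7800 mol/yr.
At steady state the output of the second box equals its input, 1.7800 mol/yr.
τ = M / F = 5.04×10^6 / 1.7800 = 2.831×10^6 yr.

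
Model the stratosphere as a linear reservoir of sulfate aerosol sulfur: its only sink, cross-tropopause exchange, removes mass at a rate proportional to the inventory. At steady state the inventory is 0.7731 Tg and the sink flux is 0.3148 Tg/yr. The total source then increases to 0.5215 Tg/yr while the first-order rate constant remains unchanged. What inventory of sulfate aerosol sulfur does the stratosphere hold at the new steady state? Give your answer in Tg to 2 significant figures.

1.3 Tg

Rate constant k = F/M = 0.3148 / 0.7731 = 0.4072 yr⁻¹.
At the new steady state, source = k·M_new ⇒ M_new = 0.5215 / 0.4072 = 1.281 Tg.
(Equivalently M_new = M × F_new/F_old = 0.7731 × 0.5215/0.3148.)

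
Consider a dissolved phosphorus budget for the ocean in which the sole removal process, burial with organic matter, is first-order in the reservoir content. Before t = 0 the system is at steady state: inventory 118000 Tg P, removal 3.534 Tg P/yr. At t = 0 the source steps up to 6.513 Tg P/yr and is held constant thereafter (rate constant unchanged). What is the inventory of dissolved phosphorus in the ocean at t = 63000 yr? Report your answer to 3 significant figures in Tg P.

τ = M₀/F₀ = 118000/3.534 = 33390 yr; rate constant k = 1/τ.
New steady state M_∞ = F₁/k = F₁·τ = 6.513 × 33390 = 217470 Tg P.
M(t) = M_∞ + (M₀ − M_∞)·e^(−t/τ); t/τ = 63000/33390 = 1.887, so e^(−t/τ) = 0.1516.
M(t) = 217470 − 99470 × 0.1516 = 202390 Tg P.

202000 Tg P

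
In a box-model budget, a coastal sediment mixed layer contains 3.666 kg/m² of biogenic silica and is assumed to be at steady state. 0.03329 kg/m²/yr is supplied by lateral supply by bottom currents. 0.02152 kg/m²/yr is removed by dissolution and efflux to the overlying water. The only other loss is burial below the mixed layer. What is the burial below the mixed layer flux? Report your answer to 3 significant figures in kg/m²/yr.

At steady state ΣF_in = ΣF_out.
ΣF_in = 0.033290 kg/m²/yr.
Burial below the mixed layer flux = ΣF_in − (0.02152) = 0.033290 − 0.02152 = 0.01177 kg/m²/yr.

0.0118 kg/m²/yr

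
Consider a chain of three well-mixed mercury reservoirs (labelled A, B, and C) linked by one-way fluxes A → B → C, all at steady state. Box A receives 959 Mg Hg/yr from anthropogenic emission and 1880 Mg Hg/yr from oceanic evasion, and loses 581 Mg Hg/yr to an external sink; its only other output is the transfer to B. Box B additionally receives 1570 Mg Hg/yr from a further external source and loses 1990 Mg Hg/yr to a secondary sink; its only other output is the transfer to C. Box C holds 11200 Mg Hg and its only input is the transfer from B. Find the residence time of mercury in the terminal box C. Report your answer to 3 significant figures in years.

6.09 yr

Box A: F(A→B) = (959 + 1880) − 581 = 2258.0 Mg Hg/yr.
Box B: F(B→C) = (2258.0 + 1570) − 1990 = 1838.0 Mg Hg/yr.
Box C throughput = its input = 1838.0 Mg Hg/yr; τ = 11200 / 1838.0 = 6.094 yr.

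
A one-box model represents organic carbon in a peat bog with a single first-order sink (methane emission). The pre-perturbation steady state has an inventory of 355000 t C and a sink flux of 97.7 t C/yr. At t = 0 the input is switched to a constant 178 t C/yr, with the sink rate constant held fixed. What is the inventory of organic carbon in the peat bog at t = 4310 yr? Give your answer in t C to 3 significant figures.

The sink rate constant is k = F₀/M₀ = 97.7/355000 = 0.0002752 yr⁻¹.
Solving dM/dt = F₁ − kM with M(0) = M₀ gives M(t) = F₁/k + (M₀ − F₁/k)·e^(−kt).
F₁/k = 178/0.0002752 = 646780 t C; kt = 0.0002752 × 4310 = 1.186, e^(−kt) = 0.3054.
M(4310) = 646780 + (355000 − 646780) × 0.3054 = 646780 − 89110 = 557670 t C.

558000 t C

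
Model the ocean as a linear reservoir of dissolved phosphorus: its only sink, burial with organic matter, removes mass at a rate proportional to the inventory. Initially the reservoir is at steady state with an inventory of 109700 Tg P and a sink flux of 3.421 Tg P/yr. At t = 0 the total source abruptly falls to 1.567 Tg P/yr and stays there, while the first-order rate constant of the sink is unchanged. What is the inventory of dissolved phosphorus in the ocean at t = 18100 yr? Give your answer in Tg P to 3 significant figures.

84100 Tg P

τ = M₀/F₀ = 109700/3.421 = 32070 yr; rate constant k = 1/τ.
New steady state M_∞ = F₁/k = F₁·τ = 1.567 × 32070 = 50248 Tg P.
M(t) = M_∞ + (M₀ − M_∞)·e^(−t/τ); t/τ = 18100/32070 = 0.5644, so e^(−t/τ) = 0.5687.
M(t) = 50248 + 59450 × 0.5687 = 84057 Tg P.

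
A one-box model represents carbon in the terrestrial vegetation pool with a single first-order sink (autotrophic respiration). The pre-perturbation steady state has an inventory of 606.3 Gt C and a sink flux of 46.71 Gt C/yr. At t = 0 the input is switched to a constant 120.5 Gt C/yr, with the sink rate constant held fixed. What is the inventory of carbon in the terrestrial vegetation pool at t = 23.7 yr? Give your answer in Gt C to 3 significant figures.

1410 Gt C

τ = M₀/F₀ = 606.3/46.71 = 12.98 yr; rate constant k = 1/τ.
New steady state M_∞ = F₁/k = F₁·τ = 120.5 × 12.98 = 1564.1 Gt C.
M(t) = M_∞ + (M₀ − M_∞)·e^(−t/τ); t/τ = 23.7/12.98 = 1.826, so e^(−t/τ) = 0.1611.
M(t) = 1564.1 − 957.8 × 0.1611 = 1409.8 Gt C.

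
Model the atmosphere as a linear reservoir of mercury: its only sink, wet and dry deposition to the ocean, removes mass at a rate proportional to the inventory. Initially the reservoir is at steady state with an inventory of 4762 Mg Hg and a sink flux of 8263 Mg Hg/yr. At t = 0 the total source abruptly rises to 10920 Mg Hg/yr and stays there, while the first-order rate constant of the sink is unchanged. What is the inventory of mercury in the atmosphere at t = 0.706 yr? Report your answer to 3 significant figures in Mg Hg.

The sink rate constant is k = F₀/M₀ = 8263/4762 = 1.735 yr⁻¹.
Solving dM/dt = F₁ − kM with M(0) = M₀ gives M(t) = F₁/k + (M₀ − F₁/k)·e^(−kt).
F₁/k = 10920/1.735 = 6293.2 Mg Hg; kt = 1.735 × 0.706 = 1.225, e^(−kt) = 0.2937.
M(0.706) = 6293.2 + (4762 − 6293.2) × 0.2937 = 6293.2 − 449.8 = 5843.4 Mg Hg.

5840 Mg Hg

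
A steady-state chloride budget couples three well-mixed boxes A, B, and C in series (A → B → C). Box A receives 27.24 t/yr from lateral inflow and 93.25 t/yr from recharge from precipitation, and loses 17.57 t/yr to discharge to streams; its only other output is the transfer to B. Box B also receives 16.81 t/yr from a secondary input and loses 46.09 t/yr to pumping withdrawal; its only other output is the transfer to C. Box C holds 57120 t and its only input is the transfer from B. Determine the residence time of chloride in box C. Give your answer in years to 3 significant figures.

Box A: F(A→B) = (27.24 + 93.25) − 17.57 = 102.92 t/yr.
Box B: F(B→C) = (102.92 + 16.81) − 46.09 = 73.640 t/yr.
Box C throughput = its input = 73.640 t/yr; τ = 57120 / 73.640 = 775.7 yr.

776 yr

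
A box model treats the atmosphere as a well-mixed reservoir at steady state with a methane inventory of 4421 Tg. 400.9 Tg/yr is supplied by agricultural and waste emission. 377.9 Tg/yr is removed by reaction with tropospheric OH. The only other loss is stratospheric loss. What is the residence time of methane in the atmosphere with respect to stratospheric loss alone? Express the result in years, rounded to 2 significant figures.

190 yr

At steady state ΣF_in = ΣF_out.
ΣF_in = 400.90 Tg/yr.
Stratospheric loss flux = ΣF_in − (377.9) = 400.90 − 377.9 = 23.00 Tg/yr.
τ = M / F = 4421 / 23.00 = 192.2 yr.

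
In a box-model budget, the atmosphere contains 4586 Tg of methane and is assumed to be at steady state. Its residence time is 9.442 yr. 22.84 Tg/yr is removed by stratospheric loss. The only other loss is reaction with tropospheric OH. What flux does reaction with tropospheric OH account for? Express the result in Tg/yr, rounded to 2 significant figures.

460 Tg/yr

Total removal F = M/τ = 4586 / 9.442 = 485.7 Tg/yr.
Reaction with tropospheric OH = F − (22.84) = 485.7 − 22.84 = 462.9 Tg/yr.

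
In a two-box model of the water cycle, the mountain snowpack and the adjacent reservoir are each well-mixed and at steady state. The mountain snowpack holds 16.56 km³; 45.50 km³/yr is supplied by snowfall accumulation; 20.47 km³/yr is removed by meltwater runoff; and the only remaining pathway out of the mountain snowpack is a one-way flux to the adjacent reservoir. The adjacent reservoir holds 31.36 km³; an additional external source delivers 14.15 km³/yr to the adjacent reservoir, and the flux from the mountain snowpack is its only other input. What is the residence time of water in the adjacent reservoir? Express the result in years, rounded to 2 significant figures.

Balance the mountain snowpack: ΣF_in = 45.500 km³/yr.
Flux to the adjacent reservoir = ΣF_in − (20.47) = 25.030 km³/yr.
Total input to the adjacent reservoir = 25.030 + 14.15 = 39.180 km³/yr; at steady state this equals its total output.
τ = M / F = 31.36 / 39.180 = 0.8004 yr.

0.80 yr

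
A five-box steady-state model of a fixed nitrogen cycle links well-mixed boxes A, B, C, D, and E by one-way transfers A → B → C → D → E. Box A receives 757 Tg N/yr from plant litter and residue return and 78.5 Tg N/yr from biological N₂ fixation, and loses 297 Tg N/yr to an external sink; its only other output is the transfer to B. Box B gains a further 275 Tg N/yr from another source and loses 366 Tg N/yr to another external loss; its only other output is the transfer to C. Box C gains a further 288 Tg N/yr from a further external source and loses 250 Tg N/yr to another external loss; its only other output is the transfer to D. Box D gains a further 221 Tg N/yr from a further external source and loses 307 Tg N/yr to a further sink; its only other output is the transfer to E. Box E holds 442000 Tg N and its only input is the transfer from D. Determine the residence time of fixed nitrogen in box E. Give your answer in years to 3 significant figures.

Box A: F(A→B) = (757 + 78.5) − 297 = 538.50 Tg N/yr.
Box B: F(B→C) = (538.50 + 275) − 366 = 447.50 Tg N/yr.
Box C: F(C→D) = (447.50 + 288) − 250 = 485.50 Tg N/yr.
Box D: F(D→E) = (485.50 + 221) − 307 = 399.50 Tg N/yr.
Box E throughput = its input = 399.50 Tg N/yr; τ = 442000 / 399.50 = 1106 yr.

1110 yr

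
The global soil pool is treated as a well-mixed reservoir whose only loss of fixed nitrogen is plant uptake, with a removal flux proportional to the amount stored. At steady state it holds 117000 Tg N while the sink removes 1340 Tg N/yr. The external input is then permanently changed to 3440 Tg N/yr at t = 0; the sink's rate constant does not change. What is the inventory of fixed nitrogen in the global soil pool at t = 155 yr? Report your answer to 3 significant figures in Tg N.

269000 Tg N

Residence time τ = M₀/F₀ = 87.31 yr. The eventual steady state is M_∞ = M₀·(F₁/F₀) = 117000 × 3440/1340 = 300360 Tg N.
The anomaly ΔM(t) = M(t) − M_∞ decays as ΔM₀·e^(−t/τ) with ΔM₀ = 117000 − 300360 = −183400 Tg N.
At t = 155 yr, e^(−t/τ) = e^(−1.775) = 0.1694, so ΔM = −31070 Tg N and M = 300360 − 31070 = 269290 Tg N.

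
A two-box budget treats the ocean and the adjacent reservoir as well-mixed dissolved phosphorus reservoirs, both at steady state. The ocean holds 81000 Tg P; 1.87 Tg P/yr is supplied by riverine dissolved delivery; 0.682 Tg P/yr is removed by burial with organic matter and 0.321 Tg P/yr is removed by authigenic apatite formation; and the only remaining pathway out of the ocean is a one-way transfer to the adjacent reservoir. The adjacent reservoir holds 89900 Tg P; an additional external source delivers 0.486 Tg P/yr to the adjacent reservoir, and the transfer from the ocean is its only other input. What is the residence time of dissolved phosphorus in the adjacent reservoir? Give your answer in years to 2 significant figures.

66000 yr

Balance the ocean: ΣF_in = 1.8700 Tg P/yr.
Transfer to the adjacent reservoir = ΣF_in − (0.682 + 0.321) = 0.86700 Tg P/yr.
Total input to the adjacent reservoir = 0.86700 + 0.486 = 1.3530 Tg P/yr; at steady state this equals its total output.
τ = M / F = 89900 / 1.3530 = 66440 yr.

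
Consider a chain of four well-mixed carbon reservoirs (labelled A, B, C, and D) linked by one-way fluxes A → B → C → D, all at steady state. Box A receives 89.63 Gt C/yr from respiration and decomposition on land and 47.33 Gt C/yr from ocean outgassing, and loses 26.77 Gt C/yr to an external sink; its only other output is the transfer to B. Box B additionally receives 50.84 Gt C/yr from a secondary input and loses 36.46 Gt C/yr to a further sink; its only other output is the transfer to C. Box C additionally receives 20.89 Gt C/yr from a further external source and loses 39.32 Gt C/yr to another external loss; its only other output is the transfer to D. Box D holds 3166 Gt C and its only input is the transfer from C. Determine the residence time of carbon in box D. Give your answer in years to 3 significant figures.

29.8 yr

Box A: F(A→B) = (89.63 + 47.33) − 26.77 = 110.19 Gt C/yr.
Box B: F(B→C) = (110.19 + 50.84) − 36.46 = 124.57 Gt C/yr.
Box C: F(C→D) = (124.57 + 20.89) − 39.32 = 106.14 Gt C/yr.
Box D throughput = its input = 106.14 Gt C/yr; τ = 3166 / 106.14 = 29.83 yr.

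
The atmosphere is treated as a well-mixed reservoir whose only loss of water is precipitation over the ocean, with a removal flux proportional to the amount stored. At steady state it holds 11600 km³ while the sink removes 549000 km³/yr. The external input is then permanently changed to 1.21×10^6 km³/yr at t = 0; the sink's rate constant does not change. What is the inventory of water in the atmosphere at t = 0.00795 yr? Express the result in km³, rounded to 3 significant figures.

Residence time τ = M₀/F₀ = 0.02113 yr. The eventual steady state is M_∞ = M₀·(F₁/F₀) = 11600 × 1.21×10^6/549000 = 25566 km³.
The anomaly ΔM(t) = M(t) − M_∞ decays as ΔM₀·e^(−t/τ) with ΔM₀ = 11600 − 25566 = −13970 km³.
At t = 0.00795 yr, e^(−t/τ) = e^(−0.3763) = 0.6864, so ΔM = −9587 km³ and M = 25566 − 9587 = 15980 km³.

16000 km³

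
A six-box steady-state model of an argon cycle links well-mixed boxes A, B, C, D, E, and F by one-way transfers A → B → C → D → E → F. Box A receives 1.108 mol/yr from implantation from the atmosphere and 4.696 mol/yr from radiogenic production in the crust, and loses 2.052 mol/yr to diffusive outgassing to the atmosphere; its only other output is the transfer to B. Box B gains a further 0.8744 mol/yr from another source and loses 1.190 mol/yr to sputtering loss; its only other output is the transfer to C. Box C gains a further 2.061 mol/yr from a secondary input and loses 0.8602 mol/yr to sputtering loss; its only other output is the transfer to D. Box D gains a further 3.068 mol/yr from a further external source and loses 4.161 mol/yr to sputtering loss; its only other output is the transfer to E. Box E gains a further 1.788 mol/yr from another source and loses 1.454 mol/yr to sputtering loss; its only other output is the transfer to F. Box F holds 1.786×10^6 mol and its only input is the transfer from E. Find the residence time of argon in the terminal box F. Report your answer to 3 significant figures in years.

Box A: F(A→B) = (1.108 + 4.696) − 2.052 = 3.7520 mol/yr.
Box B: F(B→C) = (3.7520 + 0.8744) − 1.190 = 3.4364 mol/yr.
Box C: F(C→D) = (3.4364 + 2.061) − 0.8602 = 4.6372 mol/yr.
Box D: F(D→E) = (4.6372 + 3.068) − 4.161 = 3.5442 mol/yr.
Box E: F(E→F) = (3.5442 + 1.788) − 1.454 = 3.8782 mol/yr.
Box F throughput = its input = 3.8782 mol/yr; τ = 1.786×10^6 / 3.8782 = 460500 yr.

461000 yr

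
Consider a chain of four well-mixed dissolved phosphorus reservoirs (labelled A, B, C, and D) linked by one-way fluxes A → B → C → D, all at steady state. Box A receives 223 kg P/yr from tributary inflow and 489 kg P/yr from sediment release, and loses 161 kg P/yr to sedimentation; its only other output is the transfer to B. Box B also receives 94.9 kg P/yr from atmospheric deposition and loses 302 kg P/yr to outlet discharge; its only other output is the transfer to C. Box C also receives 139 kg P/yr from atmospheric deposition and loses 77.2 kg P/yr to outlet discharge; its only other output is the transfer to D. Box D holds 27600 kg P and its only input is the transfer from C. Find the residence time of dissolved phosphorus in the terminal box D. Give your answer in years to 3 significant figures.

68.0 yr

Box A: F(A→B) = (223 + 489) − 161 = 551.00 kg P/yr.
Box B: F(B→C) = (551.00 + 94.9) − 302 = 343.90 kg P/yr.
Box C: F(C→D) = (343.90 + 139) − 77.2 = 405.70 kg P/yr.
Box D throughput = its input = 405.70 kg P/yr; τ = 27600 / 405.70 = 68.03 yr.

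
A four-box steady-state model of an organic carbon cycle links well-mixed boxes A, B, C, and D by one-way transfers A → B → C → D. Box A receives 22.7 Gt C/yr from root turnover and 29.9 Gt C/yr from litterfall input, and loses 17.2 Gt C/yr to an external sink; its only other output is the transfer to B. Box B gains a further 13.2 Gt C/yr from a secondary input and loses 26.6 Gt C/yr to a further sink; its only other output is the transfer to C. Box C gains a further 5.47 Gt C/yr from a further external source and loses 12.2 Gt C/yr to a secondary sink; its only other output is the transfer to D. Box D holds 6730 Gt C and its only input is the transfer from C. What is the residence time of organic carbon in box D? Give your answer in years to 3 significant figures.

Box A: F(A→B) = (22.7 + 29.9) − 17.2 = 35.400 Gt C/yr.
Box B: F(B→C) = (35.400 + 13.2) − 26.6 = 22.000 Gt C/yr.
Box C: F(C→D) = (22.000 + 5.47) − 12.2 = 15.270 Gt C/yr.
Box D throughput = its input = 15.270 Gt C/yr; τ = 6730 / 15.270 = 440.7 yr.

441 yr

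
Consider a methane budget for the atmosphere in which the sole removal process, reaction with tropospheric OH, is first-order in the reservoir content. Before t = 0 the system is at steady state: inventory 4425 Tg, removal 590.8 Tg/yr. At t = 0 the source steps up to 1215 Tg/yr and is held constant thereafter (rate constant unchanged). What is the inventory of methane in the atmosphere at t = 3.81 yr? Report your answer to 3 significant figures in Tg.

τ = M₀/F₀ = 4425/590.8 = 7.490 yr; rate constant k = 1/τ.
New steady state M_∞ = F₁/k = F₁·τ = 1215 × 7.490 = 9100.2 Tg.
M(t) = M_∞ + (M₀ − M_∞)·e^(−t/τ); t/τ = 3.81/7.490 = 0.5087, so e^(−t/τ) = 0.6013.
M(t) = 9100.2 − 4675 × 0.6013 = 6289.1 Tg.

6290 Tg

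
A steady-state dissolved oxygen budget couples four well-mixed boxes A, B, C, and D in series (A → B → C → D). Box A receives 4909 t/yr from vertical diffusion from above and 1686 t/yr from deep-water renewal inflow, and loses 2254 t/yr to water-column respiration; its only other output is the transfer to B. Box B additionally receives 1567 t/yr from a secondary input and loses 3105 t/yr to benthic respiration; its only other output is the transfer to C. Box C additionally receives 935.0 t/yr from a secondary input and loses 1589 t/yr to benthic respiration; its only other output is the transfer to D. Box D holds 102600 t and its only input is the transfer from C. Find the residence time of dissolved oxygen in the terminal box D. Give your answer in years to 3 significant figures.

47.7 yr

Box A: F(A→B) = (4909 + 1686) − 2254 = 4341.0 t/yr.
Box B: F(B→C) = (4341.0 + 1567) − 3105 = 2803.0 t/yr.
Box C: F(C→D) = (2803.0 + 935.0) − 1589 = 2149.0 t/yr.
Box D throughput = its input = 2149.0 t/yr; τ = 102600 / 2149.0 = 47.74 yr.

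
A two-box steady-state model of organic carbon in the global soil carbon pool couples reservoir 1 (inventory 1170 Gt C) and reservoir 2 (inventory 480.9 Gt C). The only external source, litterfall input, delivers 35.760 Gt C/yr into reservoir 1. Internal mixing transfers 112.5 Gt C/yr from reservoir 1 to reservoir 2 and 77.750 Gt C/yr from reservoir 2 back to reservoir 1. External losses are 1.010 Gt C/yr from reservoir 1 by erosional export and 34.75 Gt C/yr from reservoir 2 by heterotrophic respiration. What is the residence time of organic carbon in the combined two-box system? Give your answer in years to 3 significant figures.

Treat the two boxes together as one reservoir: the mixing fluxes between them are internal recycling, so τ = ΣM / Σ(external losses).
M_total = 1170 + 480.9 = 1650.9 Gt C.
ΣF_external_out = 1.010 + 34.75 = 35.760 Gt C/yr.
τ = M_total / ΣF_ext = 1650.9 / 35.760 = 46.17 yr.

46.2 yr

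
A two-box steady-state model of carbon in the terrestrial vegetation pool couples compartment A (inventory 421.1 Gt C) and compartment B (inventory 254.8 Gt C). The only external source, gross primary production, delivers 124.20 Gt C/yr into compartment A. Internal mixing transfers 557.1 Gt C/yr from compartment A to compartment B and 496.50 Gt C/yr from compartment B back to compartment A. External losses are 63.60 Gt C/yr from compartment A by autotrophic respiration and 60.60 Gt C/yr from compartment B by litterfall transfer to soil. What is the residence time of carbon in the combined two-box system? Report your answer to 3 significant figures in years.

5.44 yr

Treat the two boxes together as one reservoir: the mixing fluxes between them are internal recycling, so τ = ΣM / Σ(external losses).
M_total = 421.1 + 254.8 = 675.90 Gt C.
ΣF_external_out = 63.60 + 60.60 = 124.20 Gt C/yr.
τ = M_total / ΣF_ext = 675.90 / 124.20 = 5.442 yr.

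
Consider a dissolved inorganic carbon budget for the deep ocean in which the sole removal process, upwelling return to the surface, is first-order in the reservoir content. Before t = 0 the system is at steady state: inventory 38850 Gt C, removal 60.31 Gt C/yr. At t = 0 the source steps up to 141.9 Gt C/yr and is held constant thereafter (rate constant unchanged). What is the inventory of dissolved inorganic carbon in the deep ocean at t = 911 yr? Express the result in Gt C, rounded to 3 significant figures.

Residence time τ = M₀/F₀ = 644.2 yr. The eventual steady state is M_∞ = M₀·(F₁/F₀) = 38850 × 141.9/60.31 = 91408 Gt C.
The anomaly ΔM(t) = M(t) − M_∞ decays as ΔM₀·e^(−t/τ) with ΔM₀ = 38850 − 91408 = −52560 Gt C.
At t = 911 yr, e^(−t/τ) = e^(−1.414) = 0.2431, so ΔM = −12780 Gt C and M = 91408 − 12780 = 78630 Gt C.

78600 Gt C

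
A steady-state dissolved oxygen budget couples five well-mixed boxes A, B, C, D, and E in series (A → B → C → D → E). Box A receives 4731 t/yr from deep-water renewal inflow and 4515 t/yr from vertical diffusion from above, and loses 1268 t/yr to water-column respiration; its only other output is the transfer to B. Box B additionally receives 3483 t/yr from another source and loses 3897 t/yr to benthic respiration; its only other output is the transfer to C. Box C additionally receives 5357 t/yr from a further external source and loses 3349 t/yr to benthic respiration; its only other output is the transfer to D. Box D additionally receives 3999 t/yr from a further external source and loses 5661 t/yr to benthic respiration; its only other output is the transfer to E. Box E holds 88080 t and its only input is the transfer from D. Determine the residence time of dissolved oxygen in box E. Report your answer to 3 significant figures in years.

Box A: F(A→B) = (4731 + 4515) − 1268 = 7978.0 t/yr.
Box B: F(B→C) = (7978.0 + 3483) − 3897 = 7564.0 t/yr.
Box C: F(C→D) = (7564.0 + 5357) − 3349 = 9572.0 t/yr.
Box D: F(D→E) = (9572.0 + 3999) − 5661 = 7910.0 t/yr.
Box E throughput = its input = 7910.0 t/yr; τ = 88080 / 7910.0 = 11.14 yr.

11.1 yr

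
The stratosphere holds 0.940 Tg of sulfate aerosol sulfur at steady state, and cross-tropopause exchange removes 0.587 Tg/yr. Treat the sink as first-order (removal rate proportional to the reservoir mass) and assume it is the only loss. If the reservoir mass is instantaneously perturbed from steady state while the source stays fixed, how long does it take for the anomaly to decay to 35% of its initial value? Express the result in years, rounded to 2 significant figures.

For a linear reservoir the anomaly decays as exp(−t/τ) with τ = M/F = 0.940/0.587 = 1.601 yr.
exp(−t/τ) = 0.35 ⇒ t = −τ ln(0.35) = 1.601 × 1.050 = 1.681 yr.

1.7 yr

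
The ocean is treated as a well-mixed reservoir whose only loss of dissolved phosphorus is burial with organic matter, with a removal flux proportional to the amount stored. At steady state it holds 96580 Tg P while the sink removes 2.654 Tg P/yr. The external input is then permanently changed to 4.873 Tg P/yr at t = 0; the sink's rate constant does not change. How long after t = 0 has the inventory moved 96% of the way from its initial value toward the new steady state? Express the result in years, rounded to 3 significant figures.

τ = M₀/F₀ = 96580/2.654 = 36390 yr.
The remaining gap fraction is e^(−t/τ); 96% covered ⇒ e^(−t/τ) = 0.0400.
t = −τ ln(0.0400) = 36390 × 3.219 = 117100 yr.

117000 yr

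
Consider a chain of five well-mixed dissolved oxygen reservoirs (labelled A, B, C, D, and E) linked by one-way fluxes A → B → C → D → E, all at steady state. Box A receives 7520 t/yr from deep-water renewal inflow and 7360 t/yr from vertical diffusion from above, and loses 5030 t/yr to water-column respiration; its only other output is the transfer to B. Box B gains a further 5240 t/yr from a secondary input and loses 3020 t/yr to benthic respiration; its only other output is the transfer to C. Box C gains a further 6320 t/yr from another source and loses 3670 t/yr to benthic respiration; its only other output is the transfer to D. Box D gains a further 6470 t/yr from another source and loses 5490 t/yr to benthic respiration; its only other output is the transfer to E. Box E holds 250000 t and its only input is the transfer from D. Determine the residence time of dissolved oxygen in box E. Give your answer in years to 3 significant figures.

15.9 yr

Box A: F(A→B) = (7520 + 7360) − 5030 = 9850.0 t/yr.
Box B: F(B→C) = (9850.0 + 5240) − 3020 = 12070 t/yr.
Box C: F(C→D) = (12070 + 6320) − 3670 = 14720 t/yr.
Box D: F(D→E) = (14720 + 6470) − 5490 = 15700 t/yr.
Box E throughput = its input = 15700 t/yr; τ = 250000 / 15700 = 15.92 yr.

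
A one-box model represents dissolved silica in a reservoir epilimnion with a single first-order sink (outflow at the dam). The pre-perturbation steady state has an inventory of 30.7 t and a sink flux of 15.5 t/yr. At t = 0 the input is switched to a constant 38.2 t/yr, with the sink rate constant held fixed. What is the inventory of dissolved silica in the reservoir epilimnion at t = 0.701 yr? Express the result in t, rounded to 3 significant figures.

The sink rate constant is k = F₀/M₀ = 15.5/30.7 = 0.5049 yr⁻¹.
Solving dM/dt = F₁ − kM with M(0) = M₀ gives M(t) = F₁/k + (M₀ − F₁/k)·e^(−kt).
F₁/k = 38.2/0.5049 = 75.661 t; kt = 0.5049 × 0.701 = 0.3539, e^(−kt) = 0.7019.
M(0.701) = 75.661 + (30.7 − 75.661) × 0.7019 = 75.661 − 31.56 = 44.102 t.

44.1 t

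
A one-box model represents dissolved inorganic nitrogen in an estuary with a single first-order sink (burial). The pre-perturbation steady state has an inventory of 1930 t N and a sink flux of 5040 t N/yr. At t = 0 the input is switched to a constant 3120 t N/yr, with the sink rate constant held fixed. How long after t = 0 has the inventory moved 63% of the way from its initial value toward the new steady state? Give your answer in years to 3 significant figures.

τ = M₀/F₀ = 1930/5040 = 0.3829 yr.
The remaining gap fraction is e^(−t/τ); 63% covered ⇒ e^(−t/τ) = 0.370.
t = −τ ln(0.370) = 0.3829 × 0.9943 = 0.3807 yr.

0.381 yr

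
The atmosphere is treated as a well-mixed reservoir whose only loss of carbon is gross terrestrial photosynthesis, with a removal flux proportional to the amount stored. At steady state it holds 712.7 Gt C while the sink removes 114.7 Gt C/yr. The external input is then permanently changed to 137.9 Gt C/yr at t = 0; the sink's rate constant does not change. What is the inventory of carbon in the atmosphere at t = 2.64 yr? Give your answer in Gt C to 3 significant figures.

τ = M₀/F₀ = 712.7/114.7 = 6.214 yr; rate constant k = 1/τ.
New steady state M_∞ = F₁/k = F₁·τ = 137.9 × 6.214 = 856.86 Gt C.
M(t) = M_∞ + (M₀ − M_∞)·e^(−t/τ); t/τ = 2.64/6.214 = 0.4249, so e^(−t/τ) = 0.6539.
M(t) = 856.86 − 144.2 × 0.6539 = 762.60 Gt C.

763 Gt C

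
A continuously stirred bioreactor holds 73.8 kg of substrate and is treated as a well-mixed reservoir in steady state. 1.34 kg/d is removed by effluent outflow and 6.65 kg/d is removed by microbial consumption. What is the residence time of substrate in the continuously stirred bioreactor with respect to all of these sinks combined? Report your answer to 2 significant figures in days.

Total removal flux = 1.34 + 6.65 = 7.9900 kg/d.
τ = M / ΣF_out = 73.8 / 7.9900 = 9.237 d.

9.2 d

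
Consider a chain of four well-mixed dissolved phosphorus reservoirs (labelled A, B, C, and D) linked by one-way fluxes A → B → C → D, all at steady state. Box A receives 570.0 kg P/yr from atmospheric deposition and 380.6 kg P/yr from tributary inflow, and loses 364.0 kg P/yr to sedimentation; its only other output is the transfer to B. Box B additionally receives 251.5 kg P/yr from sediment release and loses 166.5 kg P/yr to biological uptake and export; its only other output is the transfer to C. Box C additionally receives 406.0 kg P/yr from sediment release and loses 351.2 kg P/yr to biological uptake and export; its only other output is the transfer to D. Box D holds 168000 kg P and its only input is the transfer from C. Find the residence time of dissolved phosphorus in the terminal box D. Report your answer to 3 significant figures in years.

Box A: F(A→B) = (570.0 + 380.6) − 364.0 = 586.60 kg P/yr.
Box B: F(B→C) = (586.60 + 251.5) − 166.5 = 671.60 kg P/yr.
Box C: F(C→D) = (671.60 + 406.0) − 351.2 = 726.40 kg P/yr.
Box D throughput = its input = 726.40 kg P/yr; τ = 168000 / 726.40 = 231.3 yr.

231 yr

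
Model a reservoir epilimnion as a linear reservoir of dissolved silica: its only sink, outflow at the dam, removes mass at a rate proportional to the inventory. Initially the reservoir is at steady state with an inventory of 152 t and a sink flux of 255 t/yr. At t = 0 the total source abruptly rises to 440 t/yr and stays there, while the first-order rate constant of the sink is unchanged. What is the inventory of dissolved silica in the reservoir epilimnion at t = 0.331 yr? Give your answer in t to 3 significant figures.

199 t

τ = M₀/F₀ = 152/255 = 0.5961 yr; rate constant k = 1/τ.
New steady state M_∞ = F₁/k = F₁·τ = 440 × 0.5961 = 262.27 t.
M(t) = M_∞ + (M₀ − M_∞)·e^(−t/τ); t/τ = 0.331/0.5961 = 0.5553, so e^(−t/τ) = 0.5739.
M(t) = 262.27 − 110.3 × 0.5739 = 198.99 t.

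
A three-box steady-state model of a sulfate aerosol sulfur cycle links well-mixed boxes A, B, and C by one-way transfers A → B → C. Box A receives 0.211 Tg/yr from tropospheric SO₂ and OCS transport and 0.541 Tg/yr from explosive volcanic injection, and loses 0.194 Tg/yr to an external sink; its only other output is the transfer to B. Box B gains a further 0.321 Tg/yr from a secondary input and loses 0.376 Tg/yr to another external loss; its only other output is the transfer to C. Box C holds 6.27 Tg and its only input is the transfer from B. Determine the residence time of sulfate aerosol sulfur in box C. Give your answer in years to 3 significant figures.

12.5 yr

Box A: F(A→B) = (0.211 + 0.541) − 0.194 = 0.55800 Tg/yr.
Box B: F(B→C) = (0.55800 + 0.321) − 0.376 = 0.50300 Tg/yr.
Box C throughput = its input = 0.50300 Tg/yr; τ = 6.27 / 0.50300 = 12.47 yr.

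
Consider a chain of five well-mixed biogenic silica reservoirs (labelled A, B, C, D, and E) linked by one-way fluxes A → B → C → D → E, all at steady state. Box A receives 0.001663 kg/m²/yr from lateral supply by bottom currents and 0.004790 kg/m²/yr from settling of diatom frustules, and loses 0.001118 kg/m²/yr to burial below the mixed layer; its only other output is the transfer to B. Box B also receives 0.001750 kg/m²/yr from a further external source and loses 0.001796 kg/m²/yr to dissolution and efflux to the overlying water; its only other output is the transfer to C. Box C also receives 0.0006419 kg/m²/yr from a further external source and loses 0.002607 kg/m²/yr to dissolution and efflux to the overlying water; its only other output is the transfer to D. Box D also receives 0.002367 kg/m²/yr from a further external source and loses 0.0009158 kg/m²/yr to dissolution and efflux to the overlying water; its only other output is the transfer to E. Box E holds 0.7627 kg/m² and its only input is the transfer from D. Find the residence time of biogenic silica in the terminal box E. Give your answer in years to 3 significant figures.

160 yr

Box A: F(A→B) = (0.001663 + 0.004790) − 0.001118 = 0.0053350 kg/m²/yr.
Box B: F(B→C) = (0.0053350 + 0.001750) − 0.001796 = 0.0052890 kg/m²/yr.
Box C: F(C→D) = (0.0052890 + 0.0006419) − 0.002607 = 0.0033239 kg/m²/yr.
Box D: F(D→E) = (0.0033239 + 0.002367) − 0.0009158 = 0.0047751 kg/m²/yr.
Box E throughput = its input = 0.0047751 kg/m²/yr; τ = 0.7627 / 0.0047751 = 159.7 yr.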